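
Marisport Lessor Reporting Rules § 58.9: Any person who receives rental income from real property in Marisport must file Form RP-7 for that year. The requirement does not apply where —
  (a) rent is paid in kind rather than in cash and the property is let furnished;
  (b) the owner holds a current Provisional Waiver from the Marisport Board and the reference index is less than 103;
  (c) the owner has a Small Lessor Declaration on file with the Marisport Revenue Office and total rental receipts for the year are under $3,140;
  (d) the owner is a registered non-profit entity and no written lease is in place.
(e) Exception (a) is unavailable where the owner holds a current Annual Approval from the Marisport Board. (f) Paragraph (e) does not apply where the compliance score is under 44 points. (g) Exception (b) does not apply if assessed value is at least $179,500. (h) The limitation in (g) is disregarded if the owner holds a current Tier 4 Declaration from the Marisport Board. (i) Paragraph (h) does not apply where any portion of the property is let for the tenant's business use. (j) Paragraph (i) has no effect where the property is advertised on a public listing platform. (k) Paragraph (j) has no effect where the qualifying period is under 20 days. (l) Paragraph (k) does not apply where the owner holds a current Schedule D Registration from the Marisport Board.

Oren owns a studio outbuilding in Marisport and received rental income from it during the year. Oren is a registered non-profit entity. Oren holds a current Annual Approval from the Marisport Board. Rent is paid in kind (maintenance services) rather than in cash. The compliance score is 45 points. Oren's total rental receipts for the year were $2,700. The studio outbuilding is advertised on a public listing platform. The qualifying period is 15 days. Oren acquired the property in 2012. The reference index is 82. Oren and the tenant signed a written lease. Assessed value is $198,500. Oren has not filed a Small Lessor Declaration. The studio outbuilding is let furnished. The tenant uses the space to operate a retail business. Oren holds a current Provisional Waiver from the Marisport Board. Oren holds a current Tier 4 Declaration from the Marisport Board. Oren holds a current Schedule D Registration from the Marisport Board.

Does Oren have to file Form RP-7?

Exception (a)'s conditions are all satisfied: rent is paid in kind; the property is let furnished. But applying paragraphs (e)–(f): (e) is triggered — a current Annual Approval is held. (f), which would lift (e), is inapplicable — the compliance score is 45 points, not under 44 points. Exception (a) does not apply.
All of (b)'s requirements are met (a current Provisional Waiver is held; the reference index is 82, less than the 103 limit). As to paragraphs (g)–(l): (g) would limit (b) — assessed value is $198,500, meeting the $179,500 threshold — but (h) sets (g) aside: (h) operates against (g): a current Tier 4 Declaration is held. (i) would limit (h) — the space is let for business use — but (j) sets (i) aside: (j) is triggered — the property is publicly advertised. (k) would limit (j) — the qualifying period is 15 days, under the 20 days limit — but (l) sets (k) aside: (l) operates against (k): a current Schedule D Registration is held. So (b) applies.
Exception (c) fails — no Small Lessor Declaration is on file.
Exception (d) fails — a written lease is in place.

No — exception (b) applies; Oren is not required to file Form RP-7.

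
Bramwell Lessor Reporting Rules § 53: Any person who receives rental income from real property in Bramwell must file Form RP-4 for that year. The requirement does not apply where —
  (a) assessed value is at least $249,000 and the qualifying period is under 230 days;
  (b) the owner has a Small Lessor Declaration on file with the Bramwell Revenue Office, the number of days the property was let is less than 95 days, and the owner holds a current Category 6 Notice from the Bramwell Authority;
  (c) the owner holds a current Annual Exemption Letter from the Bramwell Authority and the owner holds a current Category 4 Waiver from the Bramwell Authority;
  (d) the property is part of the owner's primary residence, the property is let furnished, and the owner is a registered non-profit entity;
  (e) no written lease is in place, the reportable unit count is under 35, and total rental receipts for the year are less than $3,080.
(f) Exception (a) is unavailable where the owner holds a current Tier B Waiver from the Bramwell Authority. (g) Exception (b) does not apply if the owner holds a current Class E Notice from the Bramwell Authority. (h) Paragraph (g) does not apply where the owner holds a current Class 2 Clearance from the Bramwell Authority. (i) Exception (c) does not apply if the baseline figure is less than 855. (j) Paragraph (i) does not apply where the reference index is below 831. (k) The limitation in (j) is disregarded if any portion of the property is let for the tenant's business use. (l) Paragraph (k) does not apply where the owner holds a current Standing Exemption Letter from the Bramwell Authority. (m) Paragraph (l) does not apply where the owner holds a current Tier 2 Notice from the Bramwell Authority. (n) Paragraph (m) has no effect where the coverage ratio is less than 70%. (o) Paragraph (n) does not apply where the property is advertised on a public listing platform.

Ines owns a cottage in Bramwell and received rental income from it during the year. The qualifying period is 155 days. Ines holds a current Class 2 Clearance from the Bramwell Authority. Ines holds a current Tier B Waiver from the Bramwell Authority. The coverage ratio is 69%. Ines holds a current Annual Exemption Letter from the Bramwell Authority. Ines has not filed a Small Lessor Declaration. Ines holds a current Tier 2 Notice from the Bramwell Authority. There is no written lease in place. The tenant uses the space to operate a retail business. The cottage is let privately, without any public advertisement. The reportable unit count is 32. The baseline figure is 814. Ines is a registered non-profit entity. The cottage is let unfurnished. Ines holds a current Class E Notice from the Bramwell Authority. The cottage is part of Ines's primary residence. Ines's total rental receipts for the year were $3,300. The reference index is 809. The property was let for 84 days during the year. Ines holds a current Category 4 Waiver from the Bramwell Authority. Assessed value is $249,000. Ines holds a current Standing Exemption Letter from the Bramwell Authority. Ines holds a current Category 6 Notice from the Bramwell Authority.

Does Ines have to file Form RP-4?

Exception (a) is satisfied on its face — assessed value is $249,000, meeting the $249,000 threshold; the qualifying period is 155 days, under the 230 days limit. But: (f) is engaged — a current Tier B Waiver is held. So (a) is unavailable.
Exception (b) does not apply: no Small Lessor Declaration is on file.
All of (c)'s requirements are met (a current Annual Exemption Letter is held; a current Category 4 Waiver is held). As to paragraphs (i)–(o): (i) operates (the baseline figure is 814, less than the 855 limit), but is displaced by (j): (j) operates against (i): the reference index is 809, below the 831 limit. (k) is engaged (the space is let for business use), but is overridden by (l): (l) operates against (k): a current Standing Exemption Letter is held. (m) applies (a current Tier 2 Notice is held), but is displaced by (n): (n) operates against (m): the coverage ratio is 69%, less than the 70% limit. (o), which would lift (n), does not operate here — the property is let privately without advertisement. So (c) applies.
Exception (d) does not apply: the property is let unfurnished.
Exception (e) does not apply: total rental receipts for the year are $3,300, not less than $3,080.

No — exception (c) applies; Ines is not required to file Form RP-4.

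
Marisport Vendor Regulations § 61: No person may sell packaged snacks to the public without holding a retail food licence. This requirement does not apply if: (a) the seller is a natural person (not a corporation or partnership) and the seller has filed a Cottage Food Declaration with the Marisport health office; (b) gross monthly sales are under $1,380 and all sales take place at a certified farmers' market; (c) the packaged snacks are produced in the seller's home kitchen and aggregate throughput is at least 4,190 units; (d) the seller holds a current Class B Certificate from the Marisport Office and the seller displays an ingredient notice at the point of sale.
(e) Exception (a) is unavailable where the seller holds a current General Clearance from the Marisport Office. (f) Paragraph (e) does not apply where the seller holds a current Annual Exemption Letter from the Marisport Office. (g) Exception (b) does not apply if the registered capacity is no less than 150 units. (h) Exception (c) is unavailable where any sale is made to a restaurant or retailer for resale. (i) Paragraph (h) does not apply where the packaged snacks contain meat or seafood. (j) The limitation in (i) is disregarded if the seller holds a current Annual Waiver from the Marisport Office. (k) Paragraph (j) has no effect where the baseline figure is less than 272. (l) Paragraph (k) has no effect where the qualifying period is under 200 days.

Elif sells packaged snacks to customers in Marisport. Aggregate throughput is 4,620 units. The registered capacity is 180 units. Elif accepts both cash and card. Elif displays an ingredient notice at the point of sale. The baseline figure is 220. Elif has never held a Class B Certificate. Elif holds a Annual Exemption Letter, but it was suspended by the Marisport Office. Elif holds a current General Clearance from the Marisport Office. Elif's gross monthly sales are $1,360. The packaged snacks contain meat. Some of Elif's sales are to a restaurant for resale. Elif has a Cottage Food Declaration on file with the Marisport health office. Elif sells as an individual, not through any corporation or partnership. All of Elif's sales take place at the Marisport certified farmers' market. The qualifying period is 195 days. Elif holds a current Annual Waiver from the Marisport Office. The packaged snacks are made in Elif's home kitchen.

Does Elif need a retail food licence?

Exception (a): the seller is a natural person; a Cottage Food Declaration is on file — every condition holds. But: (e) is triggered — a current General Clearance is held. (f) is inapplicable (no current Annual Exemption Letter is held), so (e) stands. Exception (a) does not apply.
Exception (b)'s conditions are all satisfied: gross monthly sales are $1,360, under the $1,380 limit; all sales are at a certified farmers' market. But applying paragraph (g): (g) is triggered — the registered capacity is 180 units, meeting the 150 units threshold. So (b) is unavailable.
Exception (c)'s conditions are all satisfied: the packaged snacks are home-kitchen produced; aggregate throughput is 4,620 units, meeting the 4,190 units threshold. Turning to paragraphs (h)–(l): (h) operates — some sales are to a restaurant for resale. (i) would limit (h) — the packaged snacks contain meat — but (j) sets (i) aside: (j) operates against (i): a current Annual Waiver is held. (k) would limit (j) — the baseline figure is 220, less than the 272 limit — but (l) sets (k) aside: (l) is triggered — the qualifying period is 195 days, under the 200 days limit. So (c) is unavailable.
Exception (d) requires that the seller holds a current Class B Certificate from the Marisport Office; but there is no Class B Certificate in force, so (d) is unavailable.
No exception displaces § 61.

Yes — Elif must hold a retail food licence.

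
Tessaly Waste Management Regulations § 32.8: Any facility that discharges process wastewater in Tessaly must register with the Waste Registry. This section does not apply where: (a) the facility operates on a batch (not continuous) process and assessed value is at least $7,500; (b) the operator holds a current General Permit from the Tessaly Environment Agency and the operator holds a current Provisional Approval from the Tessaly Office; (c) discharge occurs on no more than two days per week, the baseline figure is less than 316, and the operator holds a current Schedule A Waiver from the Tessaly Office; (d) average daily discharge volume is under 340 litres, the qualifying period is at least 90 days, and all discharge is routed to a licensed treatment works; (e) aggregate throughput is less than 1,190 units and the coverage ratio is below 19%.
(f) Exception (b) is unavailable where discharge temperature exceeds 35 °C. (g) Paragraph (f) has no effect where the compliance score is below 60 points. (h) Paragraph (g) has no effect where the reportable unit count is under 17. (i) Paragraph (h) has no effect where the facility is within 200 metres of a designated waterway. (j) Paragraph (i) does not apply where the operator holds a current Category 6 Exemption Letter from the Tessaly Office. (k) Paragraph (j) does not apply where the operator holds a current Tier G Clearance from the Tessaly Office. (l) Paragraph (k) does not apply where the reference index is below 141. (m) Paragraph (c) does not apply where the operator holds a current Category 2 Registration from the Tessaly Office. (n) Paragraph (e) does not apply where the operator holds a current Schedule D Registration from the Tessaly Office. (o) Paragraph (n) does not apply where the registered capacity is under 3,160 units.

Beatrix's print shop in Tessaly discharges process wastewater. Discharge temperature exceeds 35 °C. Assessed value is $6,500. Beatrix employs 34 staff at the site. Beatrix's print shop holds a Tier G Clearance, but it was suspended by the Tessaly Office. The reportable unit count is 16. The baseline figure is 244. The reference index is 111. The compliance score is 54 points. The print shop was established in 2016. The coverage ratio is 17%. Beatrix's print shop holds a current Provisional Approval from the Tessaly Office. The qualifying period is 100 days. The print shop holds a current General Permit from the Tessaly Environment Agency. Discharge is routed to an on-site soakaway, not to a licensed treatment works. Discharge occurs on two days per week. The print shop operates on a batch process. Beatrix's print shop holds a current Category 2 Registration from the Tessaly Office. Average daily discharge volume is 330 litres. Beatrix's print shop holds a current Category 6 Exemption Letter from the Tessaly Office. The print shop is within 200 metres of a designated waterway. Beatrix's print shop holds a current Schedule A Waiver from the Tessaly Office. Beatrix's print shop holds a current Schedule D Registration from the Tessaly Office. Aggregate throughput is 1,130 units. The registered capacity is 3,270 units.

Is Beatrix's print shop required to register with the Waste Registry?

Yes — Beatrix's print shop must register with the Waste Registry.

Exception (a) does not apply: assessed value is $6,500, short of $7,500.
All of (b)'s requirements are met (a current General Permit is held; a current Provisional Approval is held). Turning to paragraphs (f)–(l): (f) is engaged — discharge temperature exceeds 35 °C. (g) would limit (f) — the compliance score is 54 points, below the 60 points limit — but (h) sets (g) aside: (h) applies — the reportable unit count is 16, under the 17 limit. (i) operates (the print shop is within 200 m of a designated waterway), but is set aside by (j): (j) operates against (i): a current Category 6 Exemption Letter is held. (k), which would lift (j), is not engaged — no current Tier G Clearance is held. Exception (b) does not apply.
Exception (c)'s conditions are all satisfied: discharge occurs on no more than two days per week; the baseline figure is 244, less than the 316 limit; a current Schedule A Waiver is held. Turning to paragraph (m): (m) applies — a current Category 2 Registration is held. Exception (c) does not apply.
Exception (d) fails — discharge is not routed to a licensed treatment works.
All of (e)'s requirements are met (aggregate throughput is 1,130 units, less than the 1,190 units limit; the coverage ratio is 17%, below the 19% limit). But applying paragraphs (n)–(o): (n) operates — a current Schedule D Registration is held. (o) is inapplicable (the registered capacity is 3,270 units, not under 3,160 units), so (n) stands. (e) is therefore removed.
No exception applies. The general rule governs.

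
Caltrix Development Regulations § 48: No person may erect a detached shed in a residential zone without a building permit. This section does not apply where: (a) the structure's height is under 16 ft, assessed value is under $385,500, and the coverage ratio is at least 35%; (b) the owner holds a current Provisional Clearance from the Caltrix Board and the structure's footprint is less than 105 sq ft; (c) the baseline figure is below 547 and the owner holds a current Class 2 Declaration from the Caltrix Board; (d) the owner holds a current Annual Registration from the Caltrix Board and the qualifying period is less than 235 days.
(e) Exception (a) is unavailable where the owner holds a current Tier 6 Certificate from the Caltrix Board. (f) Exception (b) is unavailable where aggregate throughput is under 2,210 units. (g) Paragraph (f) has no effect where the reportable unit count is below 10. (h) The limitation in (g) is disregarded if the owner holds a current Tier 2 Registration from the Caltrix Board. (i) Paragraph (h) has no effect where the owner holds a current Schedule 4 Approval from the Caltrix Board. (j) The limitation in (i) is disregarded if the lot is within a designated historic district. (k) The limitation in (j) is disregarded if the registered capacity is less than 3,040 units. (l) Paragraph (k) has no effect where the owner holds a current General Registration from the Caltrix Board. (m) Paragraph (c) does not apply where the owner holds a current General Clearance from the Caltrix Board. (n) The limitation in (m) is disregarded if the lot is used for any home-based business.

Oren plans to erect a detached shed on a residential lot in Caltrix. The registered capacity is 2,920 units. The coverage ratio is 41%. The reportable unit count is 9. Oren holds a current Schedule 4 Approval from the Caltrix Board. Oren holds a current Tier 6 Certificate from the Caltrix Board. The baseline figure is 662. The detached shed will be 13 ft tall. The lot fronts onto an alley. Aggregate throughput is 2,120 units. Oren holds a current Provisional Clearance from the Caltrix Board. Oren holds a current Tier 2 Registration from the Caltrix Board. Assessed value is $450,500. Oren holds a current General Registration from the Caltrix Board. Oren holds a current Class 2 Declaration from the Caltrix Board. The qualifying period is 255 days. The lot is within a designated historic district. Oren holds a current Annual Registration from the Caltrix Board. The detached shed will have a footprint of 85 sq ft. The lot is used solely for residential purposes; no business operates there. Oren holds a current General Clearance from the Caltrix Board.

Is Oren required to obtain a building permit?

Yes — Oren must obtain a building permit.

Exception (a) does not apply: assessed value is $450,500, not under $385,500.
Exception (b)'s conditions are all satisfied: a current Provisional Clearance is held; the structure's footprint is 85 sq ft, less than the 105 sq ft limit. However, paragraphs (f)–(l) must be considered: (f) operates — aggregate throughput is 2,120 units, under the 2,210 units limit. (g) operates (the reportable unit count is 9, below the 10 limit), but is set aside by (h): (h) operates against (g): a current Tier 2 Registration is held. (i) would limit (h) — a current Schedule 4 Approval is held — but (j) sets (i) aside: (j) is engaged — the lot is in a historic district. (k) applies (the registered capacity is 2,920 units, less than the 3,040 units limit), but is itself disapplied by (l): (l) applies — a current General Registration is held. (b) is therefore removed.
Exception (c) requires that the baseline figure is below 547; but the baseline figure is 662, not below 547, so (c) is unavailable.
Exception (d) does not apply: the qualifying period is 255 days, not less than 235 days.
No exception applies. The general rule governs.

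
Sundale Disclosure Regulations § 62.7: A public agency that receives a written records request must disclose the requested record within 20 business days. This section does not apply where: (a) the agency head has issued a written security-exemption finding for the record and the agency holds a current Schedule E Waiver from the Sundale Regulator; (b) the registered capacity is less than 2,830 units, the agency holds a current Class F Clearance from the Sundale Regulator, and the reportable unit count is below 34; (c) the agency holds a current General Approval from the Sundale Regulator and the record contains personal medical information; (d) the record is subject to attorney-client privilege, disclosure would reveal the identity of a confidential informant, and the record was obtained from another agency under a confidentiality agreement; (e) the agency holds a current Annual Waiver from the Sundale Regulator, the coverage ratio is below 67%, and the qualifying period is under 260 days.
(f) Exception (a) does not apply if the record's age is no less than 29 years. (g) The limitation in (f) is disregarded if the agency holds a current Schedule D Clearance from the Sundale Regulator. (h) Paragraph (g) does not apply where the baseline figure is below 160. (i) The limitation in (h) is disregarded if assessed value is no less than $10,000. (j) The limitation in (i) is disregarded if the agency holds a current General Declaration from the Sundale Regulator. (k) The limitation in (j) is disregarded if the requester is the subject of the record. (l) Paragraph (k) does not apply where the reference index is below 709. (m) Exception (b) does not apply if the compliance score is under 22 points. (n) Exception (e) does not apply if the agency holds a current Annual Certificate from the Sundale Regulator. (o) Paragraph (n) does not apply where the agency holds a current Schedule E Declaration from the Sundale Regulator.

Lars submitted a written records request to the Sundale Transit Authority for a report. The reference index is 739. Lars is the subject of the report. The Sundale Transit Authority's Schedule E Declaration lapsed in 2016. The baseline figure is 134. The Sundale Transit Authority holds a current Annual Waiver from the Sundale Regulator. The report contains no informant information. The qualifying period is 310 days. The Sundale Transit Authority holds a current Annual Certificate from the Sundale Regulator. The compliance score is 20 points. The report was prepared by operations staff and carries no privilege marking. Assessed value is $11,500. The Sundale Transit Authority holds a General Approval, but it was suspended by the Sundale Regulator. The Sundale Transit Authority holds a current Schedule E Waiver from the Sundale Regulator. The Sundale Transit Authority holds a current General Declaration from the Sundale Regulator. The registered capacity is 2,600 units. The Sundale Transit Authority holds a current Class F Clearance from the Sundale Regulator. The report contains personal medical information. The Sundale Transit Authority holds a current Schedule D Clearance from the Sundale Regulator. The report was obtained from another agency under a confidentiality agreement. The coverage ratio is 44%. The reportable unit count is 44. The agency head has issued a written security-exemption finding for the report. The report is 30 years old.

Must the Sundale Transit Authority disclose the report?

No — exception (a) applies; the Sundale Transit Authority is not required to disclose the report.

Exception (a)'s conditions are all satisfied: a written security-exemption finding has been issued; a current Schedule E Waiver is held. As to paragraphs (f)–(l): (f) would limit (a) — the record's age is 30 years, meeting the 29 years threshold — but (g) sets (f) aside: (g) operates against (f): a current Schedule D Clearance is held. (h) is engaged (the baseline figure is 134, below the 160 limit), but is set aside by (i): (i) applies — assessed value is $11,500, meeting the $10,000 threshold. (j) would limit (i) — a current General Declaration is held — but (k) sets (j) aside: (k) operates — Lars is the subject of the report. (l), which would lift (k), is inapplicable — the reference index is 739, not below 709. Exception (a) stands.
Exception (b) requires that the reportable unit count is below 34; but the reportable unit count is 44, not below 34, so (b) is unavailable.
Exception (c) requires that the agency holds a current General Approval from the Sundale Regulator; but there is no General Approval in force, so (c) is unavailable.
Exception (d) requires that the record is subject to attorney-client privilege; but the report carries no privilege marking, so (d) is unavailable.
Exception (e) fails — the qualifying period is 310 days, not under 260 days.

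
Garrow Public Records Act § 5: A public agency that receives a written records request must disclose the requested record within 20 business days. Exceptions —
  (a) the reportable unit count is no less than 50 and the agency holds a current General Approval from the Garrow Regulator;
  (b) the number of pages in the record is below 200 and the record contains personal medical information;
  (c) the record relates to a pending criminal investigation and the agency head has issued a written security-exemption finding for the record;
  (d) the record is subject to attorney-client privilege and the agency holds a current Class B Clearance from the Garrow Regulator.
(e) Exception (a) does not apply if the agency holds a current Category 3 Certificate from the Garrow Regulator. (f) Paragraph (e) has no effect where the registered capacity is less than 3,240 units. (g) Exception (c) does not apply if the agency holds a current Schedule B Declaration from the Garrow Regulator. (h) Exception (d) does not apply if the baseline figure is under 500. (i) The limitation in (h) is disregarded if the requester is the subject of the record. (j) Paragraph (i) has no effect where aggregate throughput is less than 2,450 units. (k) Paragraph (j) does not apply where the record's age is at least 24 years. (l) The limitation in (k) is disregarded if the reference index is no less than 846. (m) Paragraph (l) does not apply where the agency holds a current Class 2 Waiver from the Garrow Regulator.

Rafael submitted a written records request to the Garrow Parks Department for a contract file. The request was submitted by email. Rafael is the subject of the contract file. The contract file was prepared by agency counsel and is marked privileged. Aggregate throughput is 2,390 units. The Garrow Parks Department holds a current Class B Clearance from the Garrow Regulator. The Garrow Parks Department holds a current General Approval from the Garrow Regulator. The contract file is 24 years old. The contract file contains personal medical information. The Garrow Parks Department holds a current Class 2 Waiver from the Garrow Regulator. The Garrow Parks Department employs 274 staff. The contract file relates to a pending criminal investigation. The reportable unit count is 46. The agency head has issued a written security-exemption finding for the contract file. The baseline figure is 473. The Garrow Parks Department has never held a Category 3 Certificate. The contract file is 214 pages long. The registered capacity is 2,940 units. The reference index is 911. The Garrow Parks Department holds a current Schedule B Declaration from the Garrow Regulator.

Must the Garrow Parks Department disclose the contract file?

No — exception (d) applies; the Garrow Parks Department is not required to disclose the contract file.

Exception (a) fails — the reportable unit count is 46, short of 50.
Exception (b) requires that the number of pages in the record is below 200; but the number of pages in the record is 214, not below 200, so (b) is unavailable.
Exception (c): the contract file relates to a pending investigation; a written security-exemption finding has been issued — every condition holds. However, paragraph (g) must be considered: (g) operates against (c): a current Schedule B Declaration is held. (c) is therefore removed.
All of (d)'s requirements are met (the contract file is privileged; a current Class B Clearance is held). As to paragraphs (h)–(m): (h) would limit (d) — the baseline figure is 473, under the 500 limit — but (i) sets (h) aside: (i) operates against (h): Rafael is the subject of the contract file. (j) operates (aggregate throughput is 2,390 units, less than the 2,450 units limit), but is overridden by (k): (k) operates against (j): the record's age is 24 years, meeting the 24 years threshold. (l) operates (the reference index is 911, meeting the 846 threshold), but is set aside by (m): (m) operates — a current Class 2 Waiver is held. Exception (d) stands.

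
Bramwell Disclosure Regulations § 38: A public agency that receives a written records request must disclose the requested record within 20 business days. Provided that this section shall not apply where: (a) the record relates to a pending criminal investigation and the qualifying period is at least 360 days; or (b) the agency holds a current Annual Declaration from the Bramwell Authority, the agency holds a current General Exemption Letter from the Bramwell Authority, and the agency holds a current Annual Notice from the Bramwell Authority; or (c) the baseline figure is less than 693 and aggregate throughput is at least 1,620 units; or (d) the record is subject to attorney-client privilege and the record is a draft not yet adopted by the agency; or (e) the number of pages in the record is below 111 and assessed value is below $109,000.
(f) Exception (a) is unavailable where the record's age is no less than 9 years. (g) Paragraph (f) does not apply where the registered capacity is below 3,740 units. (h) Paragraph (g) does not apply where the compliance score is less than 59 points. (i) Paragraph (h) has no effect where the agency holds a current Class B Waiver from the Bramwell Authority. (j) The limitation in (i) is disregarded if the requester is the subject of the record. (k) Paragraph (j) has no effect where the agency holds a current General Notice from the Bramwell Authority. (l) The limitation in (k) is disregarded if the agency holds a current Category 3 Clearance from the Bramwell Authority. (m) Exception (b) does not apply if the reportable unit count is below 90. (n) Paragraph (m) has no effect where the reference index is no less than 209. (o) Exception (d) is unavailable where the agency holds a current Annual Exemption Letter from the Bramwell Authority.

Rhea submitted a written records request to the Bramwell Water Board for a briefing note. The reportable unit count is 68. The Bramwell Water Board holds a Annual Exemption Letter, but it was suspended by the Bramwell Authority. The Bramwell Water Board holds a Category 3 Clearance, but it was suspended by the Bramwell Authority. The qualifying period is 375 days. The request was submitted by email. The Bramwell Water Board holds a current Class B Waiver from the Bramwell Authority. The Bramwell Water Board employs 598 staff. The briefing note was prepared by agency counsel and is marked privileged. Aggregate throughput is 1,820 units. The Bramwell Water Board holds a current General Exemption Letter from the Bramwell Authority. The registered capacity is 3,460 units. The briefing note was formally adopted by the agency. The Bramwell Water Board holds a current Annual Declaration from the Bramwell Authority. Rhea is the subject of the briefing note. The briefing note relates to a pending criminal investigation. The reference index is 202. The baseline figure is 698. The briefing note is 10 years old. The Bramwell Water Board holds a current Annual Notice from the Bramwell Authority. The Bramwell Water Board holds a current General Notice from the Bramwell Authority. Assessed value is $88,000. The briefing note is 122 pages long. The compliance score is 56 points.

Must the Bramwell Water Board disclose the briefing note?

Exception (a) is satisfied on its face — the briefing note relates to a pending investigation; the qualifying period is 375 days, meeting the 360 days threshold. Considering the limiting provisions: (f) would limit (a) — the record's age is 10 years, meeting the 9 years threshold — but (g) sets (f) aside: (g) operates — the registered capacity is 3,460 units, below the 3,740 units limit. (h) would limit (g) — the compliance score is 56 points, less than the 59 points limit — but (i) sets (h) aside: (i) operates against (h): a current Class B Waiver is held. (j) would limit (i) — Rhea is the subject of the briefing note — but (k) sets (j) aside: (k) operates against (j): a current General Notice is held. (l), which would lift (k), is not triggered — the Category 3 Clearance is not current. So (a) applies.
Exception (b)'s conditions are all satisfied: a current Annual Declaration is held; a current General Exemption Letter is held; a current Annual Notice is held. However, paragraphs (m)–(n) must be considered: (m) is engaged — the reportable unit count is 68, below the 90 limit. (n), which would lift (m), is not triggered — the reference index is 202, short of 209. So (b) is unavailable.
Exception (c) fails — the baseline figure is 698, not less than 693.
Exception (d) fails — the briefing note has been formally adopted.
Exception (e) does not apply: the number of pages in the record is 122, not below 111.

No — exception (a) applies; the Bramwell Water Board is not required to disclose the briefing note.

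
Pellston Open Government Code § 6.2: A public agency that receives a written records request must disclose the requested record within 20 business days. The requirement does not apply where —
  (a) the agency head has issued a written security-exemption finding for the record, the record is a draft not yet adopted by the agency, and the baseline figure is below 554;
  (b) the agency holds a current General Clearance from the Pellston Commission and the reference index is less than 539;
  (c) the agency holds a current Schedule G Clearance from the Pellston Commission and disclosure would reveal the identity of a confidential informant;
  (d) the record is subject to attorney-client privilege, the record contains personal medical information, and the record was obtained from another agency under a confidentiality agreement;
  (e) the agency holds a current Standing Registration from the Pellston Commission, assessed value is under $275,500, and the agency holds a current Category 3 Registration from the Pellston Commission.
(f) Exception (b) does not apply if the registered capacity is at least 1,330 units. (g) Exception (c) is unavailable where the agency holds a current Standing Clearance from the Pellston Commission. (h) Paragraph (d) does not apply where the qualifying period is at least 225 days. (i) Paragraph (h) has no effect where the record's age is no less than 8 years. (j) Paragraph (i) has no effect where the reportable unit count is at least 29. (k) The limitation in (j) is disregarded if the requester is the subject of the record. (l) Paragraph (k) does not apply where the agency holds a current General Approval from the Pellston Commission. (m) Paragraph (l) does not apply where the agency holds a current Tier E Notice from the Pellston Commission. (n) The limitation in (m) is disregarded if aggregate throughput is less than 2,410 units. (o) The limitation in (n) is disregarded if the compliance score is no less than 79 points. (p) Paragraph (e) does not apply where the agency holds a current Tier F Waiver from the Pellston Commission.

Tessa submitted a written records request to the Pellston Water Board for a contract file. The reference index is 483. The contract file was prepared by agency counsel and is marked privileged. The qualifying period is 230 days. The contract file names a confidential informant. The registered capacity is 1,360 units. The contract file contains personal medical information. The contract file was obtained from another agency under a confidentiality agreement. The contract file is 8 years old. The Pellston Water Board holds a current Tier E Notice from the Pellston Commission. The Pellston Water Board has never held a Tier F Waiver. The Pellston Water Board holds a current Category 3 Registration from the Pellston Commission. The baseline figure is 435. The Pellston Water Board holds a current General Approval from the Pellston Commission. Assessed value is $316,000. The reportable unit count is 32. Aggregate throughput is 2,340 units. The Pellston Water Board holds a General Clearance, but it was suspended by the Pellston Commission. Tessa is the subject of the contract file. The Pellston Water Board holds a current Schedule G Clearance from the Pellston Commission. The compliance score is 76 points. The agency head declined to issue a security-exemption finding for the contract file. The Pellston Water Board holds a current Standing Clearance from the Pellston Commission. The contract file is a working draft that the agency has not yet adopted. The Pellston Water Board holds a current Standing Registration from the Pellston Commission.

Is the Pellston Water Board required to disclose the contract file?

Exception (a) requires that the agency head has issued a written security-exemption finding for the record; but the agency head declined to issue a security-exemption finding, so (a) is unavailable.
Exception (b) does not apply: the General Clearance is not current.
Exception (c)'s conditions are all satisfied: a current Schedule G Clearance is held; the contract file names a confidential informant. Turning to paragraph (g): (g) operates against (c): a current Standing Clearance is held. So (c) is unavailable.
All of (d)'s requirements are met (the contract file is privileged; the contract file contains personal medical information; the contract file was obtained under a confidentiality agreement). Turning to paragraphs (h)–(o): (h) applies — the qualifying period is 230 days, meeting the 225 days threshold. (i) applies (the record's age is 8 years, meeting the 8 years threshold), but yields to (j): (j) is engaged — the reportable unit count is 32, meeting the 29 threshold. (k) would limit (j) — Tessa is the subject of the contract file — but (l) sets (k) aside: (l) operates — a current General Approval is held. (m) is engaged (a current Tier E Notice is held), but is set aside by (n): (n) operates — aggregate throughput is 2,340 units, less than the 2,410 units limit. (o) does not operate here (the compliance score is 76 points, short of 79 points), so (n) stands. (d) is therefore removed.
Exception (e) fails — assessed value is $316,000, not under $275,500.
No exception applies. The general rule governs.

Yes — the Pellston Water Board must disclose the contract file.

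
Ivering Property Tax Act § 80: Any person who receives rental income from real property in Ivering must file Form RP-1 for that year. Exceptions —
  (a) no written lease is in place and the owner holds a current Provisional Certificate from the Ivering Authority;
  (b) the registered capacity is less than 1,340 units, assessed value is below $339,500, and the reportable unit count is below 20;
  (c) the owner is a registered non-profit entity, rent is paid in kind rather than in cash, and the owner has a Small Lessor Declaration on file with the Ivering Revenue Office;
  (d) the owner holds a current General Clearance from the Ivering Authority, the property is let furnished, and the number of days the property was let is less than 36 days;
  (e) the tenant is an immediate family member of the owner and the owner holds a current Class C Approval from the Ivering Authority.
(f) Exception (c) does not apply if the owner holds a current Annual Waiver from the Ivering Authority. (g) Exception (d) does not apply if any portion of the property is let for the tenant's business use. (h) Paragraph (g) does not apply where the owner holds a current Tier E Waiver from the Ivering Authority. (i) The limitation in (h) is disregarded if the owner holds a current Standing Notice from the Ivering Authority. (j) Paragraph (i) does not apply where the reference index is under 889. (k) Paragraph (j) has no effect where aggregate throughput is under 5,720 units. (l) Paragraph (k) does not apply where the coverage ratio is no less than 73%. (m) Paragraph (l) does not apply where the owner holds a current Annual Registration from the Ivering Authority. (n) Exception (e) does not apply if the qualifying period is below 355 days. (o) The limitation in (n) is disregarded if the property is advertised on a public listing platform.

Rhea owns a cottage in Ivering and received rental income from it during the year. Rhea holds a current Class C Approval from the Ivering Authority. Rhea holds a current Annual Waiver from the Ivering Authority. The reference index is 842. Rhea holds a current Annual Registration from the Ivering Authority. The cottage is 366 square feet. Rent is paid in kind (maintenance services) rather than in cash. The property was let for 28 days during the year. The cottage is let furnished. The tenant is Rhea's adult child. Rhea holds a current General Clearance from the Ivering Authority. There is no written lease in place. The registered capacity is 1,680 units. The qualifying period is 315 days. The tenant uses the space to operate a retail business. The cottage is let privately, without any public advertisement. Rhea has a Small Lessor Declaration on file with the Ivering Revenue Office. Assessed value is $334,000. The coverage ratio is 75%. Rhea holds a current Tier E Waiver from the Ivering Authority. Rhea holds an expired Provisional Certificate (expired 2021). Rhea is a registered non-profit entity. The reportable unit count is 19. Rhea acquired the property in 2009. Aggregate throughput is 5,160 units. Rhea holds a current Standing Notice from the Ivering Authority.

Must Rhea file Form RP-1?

Exception (a) requires that the owner holds a current Provisional Certificate from the Ivering Authority; but there is no Provisional Certificate in force, so (a) is unavailable.
Exception (b) requires that the registered capacity is less than 1,340 units; but the registered capacity is 1,680 units, not less than 1,340 units, so (b) is unavailable.
Exception (c) is satisfied on its face — Rhea is a registered non-profit; rent is paid in kind; a Small Lessor Declaration is on file. But: (f) applies — a current Annual Waiver is held. So (c) is unavailable.
Exception (d): a current General Clearance is held; the property is let furnished; the number of days the property was let is 28 days, less than the 36 days limit — every condition holds. But applying paragraphs (g)–(m): (g) operates — the space is let for business use. (h) would limit (g) — a current Tier E Waiver is held — but (i) sets (h) aside: (i) operates — a current Standing Notice is held. (j) would limit (i) — the reference index is 842, under the 889 limit — but (k) sets (j) aside: (k) operates against (j): aggregate throughput is 5,160 units, under the 5,720 units limit. (l) is engaged (the coverage ratio is 75%, meeting the 73% threshold), but yields to (m): (m) applies — a current Annual Registration is held. Exception (d) does not apply.
Exception (e): the tenant is an immediate family member; a current Class C Approval is held — every condition holds. But: (n) operates against (e): the qualifying period is 315 days, below the 355 days limit. (o) is inapplicable (the property is let privately without advertisement), so (n) stands. Exception (e) does not apply.
None of the exceptions is available; § 80 applies in full.

Yes — Rhea must file Form RP-1.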